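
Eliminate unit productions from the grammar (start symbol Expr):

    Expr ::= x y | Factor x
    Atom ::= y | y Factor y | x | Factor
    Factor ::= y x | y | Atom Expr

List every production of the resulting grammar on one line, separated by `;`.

Expr ::= x y | Factor x; Atom ::= y | y Factor y | x | y x | Atom Expr; Factor ::= y x | y | Atom Expr

Unit pairs: Atom ⇒* {Factor}.
For each unit pair (A, B), copy every non-unit production of B to A, then drop all unit productions.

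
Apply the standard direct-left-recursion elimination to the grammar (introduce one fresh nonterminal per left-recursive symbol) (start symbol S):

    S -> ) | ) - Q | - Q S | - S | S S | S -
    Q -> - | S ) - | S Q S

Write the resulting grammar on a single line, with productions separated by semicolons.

S -> ) S' | ) - Q S' | - Q S S' | - S S'; Q -> - | S ) - | S Q S; S' -> S S' | - S' | epsilon

S is directly left-recursive.
For S: α = {S, -}, β = {), ) - Q, - Q S, - S}. Rewrite as S → β S' and S' → α S' | ε.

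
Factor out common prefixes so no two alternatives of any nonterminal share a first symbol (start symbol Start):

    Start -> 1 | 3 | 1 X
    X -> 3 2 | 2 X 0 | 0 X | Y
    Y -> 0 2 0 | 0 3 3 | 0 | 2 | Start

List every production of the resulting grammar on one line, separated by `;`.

Start has alternatives sharing prefix '1': factor to Start → 1 Start1 with Start1 → ε | X.
Y has alternatives sharing prefix '0': factor to Y → 0 Y1 with Y1 → 2 0 | 3 3 | ε.

Start -> 3 | 1 Start1; X -> 3 2 | 2 X 0 | 0 X | Y; Y -> 2 | Start | 0 Y1; Start1 -> ε | X; Y1 -> 2 0 | 3 3 | ε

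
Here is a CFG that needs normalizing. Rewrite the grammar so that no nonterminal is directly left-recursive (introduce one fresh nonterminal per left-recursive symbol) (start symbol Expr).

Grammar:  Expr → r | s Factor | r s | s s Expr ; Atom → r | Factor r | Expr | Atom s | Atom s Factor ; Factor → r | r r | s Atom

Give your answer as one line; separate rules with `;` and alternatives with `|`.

Expr → r | s Factor | r s | s s Expr; Atom → r Atom1 | Factor r Atom1 | Expr Atom1; Factor → r | r r | s Atom; Atom1 → s Atom1 | s Factor Atom1 | ε

Atom is directly left-recursive.
For Atom: α = {s, s Factor}, β = {r, Factor r, Expr}. Rewrite as Atom → β Atom1 and Atom1 → α Atom1 | ε.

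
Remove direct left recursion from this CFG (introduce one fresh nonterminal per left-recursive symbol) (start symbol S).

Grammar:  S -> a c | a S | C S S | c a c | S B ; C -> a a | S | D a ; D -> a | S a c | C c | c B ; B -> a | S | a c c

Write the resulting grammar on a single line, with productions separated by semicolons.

S -> a c S' | a S S' | C S S S' | c a c S'; C -> a a | S | D a; D -> a | S a c | C c | c B; B -> a | S | a c c; S' -> B S' | ε

Left recursion appears on S.
For S: α = {B}, β = {a c, a S, C S S, c a c}. Rewrite as S → β S' and S' → α S' | ε.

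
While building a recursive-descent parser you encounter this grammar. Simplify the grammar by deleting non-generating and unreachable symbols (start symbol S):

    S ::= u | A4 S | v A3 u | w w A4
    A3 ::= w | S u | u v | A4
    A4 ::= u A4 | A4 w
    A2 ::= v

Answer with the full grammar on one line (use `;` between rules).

S ::= u | v A3 u; A3 ::= w | S u | u v

Generating nonterminals: {A2, A3, S}.
Reachable from S after that: {A3, S}.
Removed useless symbols: {A2, A4} and every production mentioning them.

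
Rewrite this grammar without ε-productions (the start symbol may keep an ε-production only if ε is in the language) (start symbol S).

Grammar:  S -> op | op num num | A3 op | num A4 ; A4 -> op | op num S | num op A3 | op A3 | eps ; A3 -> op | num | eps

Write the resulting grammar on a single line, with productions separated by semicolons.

The nullable symbols are {A3, A4}.
ε ∉ L(G), so no ε-production is kept.
For each production, add variants omitting each subset of nullable occurrences: S → num A4 gives num A4 | num. A4 → num op A3 gives num op A3 | num op.

S -> op | op num num | A3 op | num A4 | num; A4 -> op | op num S | num op A3 | num op | op A3; A3 -> op | num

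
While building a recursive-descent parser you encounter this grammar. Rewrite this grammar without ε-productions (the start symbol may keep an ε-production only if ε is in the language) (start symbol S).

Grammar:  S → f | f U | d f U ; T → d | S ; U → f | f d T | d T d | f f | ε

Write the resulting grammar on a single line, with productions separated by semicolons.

Nullable nonterminals: {U}.
ε ∉ L(G), so no ε-production is kept.
Add the nullable-subset variants: S → d f U gives d f U | d f.

S → f | f U | d f U | d f; T → d | S; U → f | f d T | d T d | f f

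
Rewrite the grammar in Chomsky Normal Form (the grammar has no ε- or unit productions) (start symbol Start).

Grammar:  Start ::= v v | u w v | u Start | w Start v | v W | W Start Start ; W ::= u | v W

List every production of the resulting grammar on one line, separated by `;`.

Start ::= X1 X1 | X2 Y1 | X2 Start | X3 Y2 | X1 W | W Y3; W ::= u | X1 W; X1 ::= v; X2 ::= u; X3 ::= w; Y1 ::= X3 X1; Y2 ::= Start X1; Y3 ::= Start Start

Introduce a nonterminal for each terminal appearing in a rule of length ≥ 2: X1 → v, X2 → u, X3 → w.
Binarize each right-hand side of length ≥ 3 by chaining fresh nonterminals (Y1, Y2, …): affected rules were Start → X2 X3 X1; Start → X3 Start X1; Start → W Start Start.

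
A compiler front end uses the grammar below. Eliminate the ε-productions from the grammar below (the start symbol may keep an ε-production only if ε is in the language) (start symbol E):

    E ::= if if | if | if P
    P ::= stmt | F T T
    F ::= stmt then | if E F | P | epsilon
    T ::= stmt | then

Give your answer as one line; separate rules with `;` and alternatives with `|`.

Nullable set = {F}.
ε ∉ L(G), so no ε-production is kept.
Expand every rule over subsets of its nullable positions: P → F T T gives F T T | T T. F → if E F gives if E F | if E.

E ::= if if | if | if P; P ::= stmt | F T T | T T; F ::= stmt then | if E F | if E | P; T ::= stmt | then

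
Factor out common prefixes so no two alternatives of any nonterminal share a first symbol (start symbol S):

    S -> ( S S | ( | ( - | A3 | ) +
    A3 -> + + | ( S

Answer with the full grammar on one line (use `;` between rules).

S -> A3 | ) + | ( S'; A3 -> + + | ( S; S' -> S S | ε | -

S has alternatives sharing prefix '(': factor to S → ( S' with S' → S S | ε | -.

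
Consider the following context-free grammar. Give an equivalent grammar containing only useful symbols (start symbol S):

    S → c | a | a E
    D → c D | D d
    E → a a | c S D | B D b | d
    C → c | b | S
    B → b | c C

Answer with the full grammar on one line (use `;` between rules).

S → c | a | a E; E → a a | d

Generating nonterminals: {B, C, E, S}.
Reachable from S after that: {E, S}.
Removed useless symbols: {B, C, D} and every production mentioning them.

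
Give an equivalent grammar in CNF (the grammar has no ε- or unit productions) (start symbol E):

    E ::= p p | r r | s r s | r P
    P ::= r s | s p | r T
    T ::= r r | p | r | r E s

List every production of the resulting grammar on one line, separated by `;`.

Introduce a nonterminal for each terminal appearing in a rule of length ≥ 2: X1 → p, X2 → r, X3 → s.
Binarize each right-hand side of length ≥ 3 by chaining fresh nonterminals (Y1, Y2, …): affected rules were E → X3 X2 X3; T → X2 E X3.

E ::= X1 X1 | X2 X2 | X3 Y1 | X2 P; P ::= X2 X3 | X3 X1 | X2 T; T ::= X2 X2 | p | r | X2 Y2; X1 ::= p; X2 ::= r; X3 ::= s; Y1 ::= X2 X3; Y2 ::= E X3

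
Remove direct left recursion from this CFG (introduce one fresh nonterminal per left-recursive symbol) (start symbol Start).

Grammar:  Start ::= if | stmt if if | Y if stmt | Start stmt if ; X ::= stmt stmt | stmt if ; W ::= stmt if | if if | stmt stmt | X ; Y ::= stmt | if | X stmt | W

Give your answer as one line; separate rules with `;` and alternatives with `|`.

Left recursion appears on Start.
For Start: α = {stmt if}, β = {if, stmt if if, Y if stmt}. Rewrite as Start → β Start1 and Start1 → α Start1 | ε.

Start ::= if Start1 | stmt if if Start1 | Y if stmt Start1; X ::= stmt stmt | stmt if; W ::= stmt if | if if | stmt stmt | X; Y ::= stmt | if | X stmt | W; Start1 ::= stmt if Start1 | ε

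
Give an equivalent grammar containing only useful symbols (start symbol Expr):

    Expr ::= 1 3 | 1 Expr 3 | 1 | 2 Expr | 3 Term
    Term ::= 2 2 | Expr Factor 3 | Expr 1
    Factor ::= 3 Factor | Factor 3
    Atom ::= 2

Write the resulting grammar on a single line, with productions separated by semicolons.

Expr ::= 1 3 | 1 Expr 3 | 1 | 2 Expr | 3 Term; Term ::= 2 2 | Expr 1

Generating nonterminals: {Atom, Expr, Term}.
Reachable from Expr after that: {Expr, Term}.
Removed useless symbols: {Atom, Factor} and every production mentioning them.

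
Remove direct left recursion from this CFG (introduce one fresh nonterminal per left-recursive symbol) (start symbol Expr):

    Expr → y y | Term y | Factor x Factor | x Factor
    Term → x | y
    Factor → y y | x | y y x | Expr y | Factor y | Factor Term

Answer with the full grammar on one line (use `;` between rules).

Expr → y y | Term y | Factor x Factor | x Factor; Term → x | y; Factor → y y Factor1 | x Factor1 | y y x Factor1 | Expr y Factor1; Factor1 → y Factor1 | Term Factor1 | ε

Factor is directly left-recursive.
For Factor: α = {y, Term}, β = {y y, x, y y x, Expr y}. Rewrite as Factor → β Factor1 and Factor1 → α Factor1 | ε.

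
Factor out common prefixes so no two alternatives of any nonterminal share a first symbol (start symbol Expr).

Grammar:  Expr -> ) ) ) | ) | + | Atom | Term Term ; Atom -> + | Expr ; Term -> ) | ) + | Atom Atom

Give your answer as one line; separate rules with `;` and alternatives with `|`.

Expr -> + | Atom | Term Term | ) Expr1; Atom -> + | Expr; Term -> Atom Atom | ) Term1; Expr1 -> ) ) | ε; Term1 -> ε | +

Expr has alternatives sharing prefix ')': factor to Expr → ) Expr1 with Expr1 → ) ) | ε.
Term has alternatives sharing prefix ')': factor to Term → ) Term1 with Term1 → ε | +.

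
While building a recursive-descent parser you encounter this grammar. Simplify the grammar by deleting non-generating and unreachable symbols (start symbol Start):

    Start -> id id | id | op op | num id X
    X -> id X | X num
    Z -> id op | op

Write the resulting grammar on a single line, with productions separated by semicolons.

Start -> id id | id | op op

Generating nonterminals: {Start, Z}.
Reachable from Start after that: {Start}.
Removed useless symbols: {X, Z} and every production mentioning them.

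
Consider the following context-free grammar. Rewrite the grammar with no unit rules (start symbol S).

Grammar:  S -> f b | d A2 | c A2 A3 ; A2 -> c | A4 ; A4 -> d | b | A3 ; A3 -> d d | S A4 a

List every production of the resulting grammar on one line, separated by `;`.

Unit pairs: A2 ⇒* {A3, A4}; A4 ⇒* {A3}.
Replace each nonterminal's rules with the union of the non-unit rules of every nonterminal it unit-derives.

S -> f b | d A2 | c A2 A3; A2 -> d | b | c | d d | S A4 a; A4 -> d | b | d d | S A4 a; A3 -> d d | S A4 a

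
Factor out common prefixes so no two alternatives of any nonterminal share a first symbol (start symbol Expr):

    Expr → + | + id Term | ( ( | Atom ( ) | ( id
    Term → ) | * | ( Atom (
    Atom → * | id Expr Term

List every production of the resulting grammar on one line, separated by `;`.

Expr → Atom ( ) | + Expr1 | ( Expr2; Term → ) | * | ( Atom (; Atom → * | id Expr Term; Expr1 → ε | id Term; Expr2 → ( | id

Expr has alternatives sharing prefix '+': factor to Expr → + Expr1 with Expr1 → ε | id Term.
Expr has alternatives sharing prefix '(': factor to Expr → ( Expr2 with Expr2 → ( | id.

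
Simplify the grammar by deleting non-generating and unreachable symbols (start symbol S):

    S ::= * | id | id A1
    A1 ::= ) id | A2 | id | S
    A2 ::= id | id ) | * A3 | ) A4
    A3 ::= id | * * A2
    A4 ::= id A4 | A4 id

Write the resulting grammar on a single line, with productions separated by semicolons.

Generating nonterminals: {A1, A2, A3, S}.
Reachable from S after that: {A1, A2, A3, S}.
Removed useless symbols: {A4} and every production mentioning them.

S ::= * | id | id A1; A1 ::= ) id | A2 | id | S; A2 ::= id | id ) | * A3; A3 ::= id | * * A2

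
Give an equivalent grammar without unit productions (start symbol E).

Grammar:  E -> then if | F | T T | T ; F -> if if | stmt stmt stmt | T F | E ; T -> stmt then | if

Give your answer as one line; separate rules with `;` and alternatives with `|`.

E -> then if | T T | if if | stmt stmt stmt | T F | stmt then | if; F -> then if | T T | if if | stmt stmt stmt | T F | stmt then | if; T -> stmt then | if

Unit pairs: E ⇒* {F, T}; F ⇒* {E, T}.
For each unit pair (A, B), copy every non-unit production of B to A, then drop all unit productions.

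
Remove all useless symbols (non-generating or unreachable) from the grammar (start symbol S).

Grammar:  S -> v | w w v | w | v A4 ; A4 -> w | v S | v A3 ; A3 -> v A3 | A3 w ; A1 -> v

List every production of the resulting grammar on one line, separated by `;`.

Generating nonterminals: {A1, A4, S}.
Reachable from S after that: {A4, S}.
Removed useless symbols: {A1, A3} and every production mentioning them.

S -> v | w w v | w | v A4; A4 -> w | v S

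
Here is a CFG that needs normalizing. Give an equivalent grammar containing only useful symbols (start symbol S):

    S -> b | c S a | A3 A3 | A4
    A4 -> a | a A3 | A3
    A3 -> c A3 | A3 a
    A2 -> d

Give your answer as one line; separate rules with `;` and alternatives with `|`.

Generating nonterminals: {A2, A4, S}.
Reachable from S after that: {A4, S}.
Removed useless symbols: {A2, A3} and every production mentioning them.

S -> b | c S a | A4; A4 -> a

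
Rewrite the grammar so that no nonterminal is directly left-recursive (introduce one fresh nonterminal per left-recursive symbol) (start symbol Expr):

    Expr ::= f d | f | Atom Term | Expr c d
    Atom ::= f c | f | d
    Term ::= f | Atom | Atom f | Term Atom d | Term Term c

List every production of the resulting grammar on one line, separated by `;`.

Expr ::= f d Expr1 | f Expr1 | Atom Term Expr1; Atom ::= f c | f | d; Term ::= f Term1 | Atom Term1 | Atom f Term1; Expr1 ::= c d Expr1 | eps; Term1 ::= Atom d Term1 | Term c Term1 | eps

Left recursion appears on Expr, Term.
For Expr: α = {c d}, β = {f d, f, Atom Term}. Rewrite as Expr → β Expr1 and Expr1 → α Expr1 | ε.
For Term: α = {Atom d, Term c}, β = {f, Atom, Atom f}. Rewrite as Term → β Term1 and Term1 → α Term1 | ε.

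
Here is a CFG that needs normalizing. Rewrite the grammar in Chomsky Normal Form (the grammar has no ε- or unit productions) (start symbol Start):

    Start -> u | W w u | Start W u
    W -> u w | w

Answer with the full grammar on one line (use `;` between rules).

Start -> u | W Y1 | Start Y2; W -> X2 X1 | w; X1 -> w; X2 -> u; Y1 -> X1 X2; Y2 -> W X2

Introduce a nonterminal for each terminal appearing in a rule of length ≥ 2: X1 → w, X2 → u.
Binarize each right-hand side of length ≥ 3 by chaining fresh nonterminals (Y1, Y2, …): affected rules were Start → W X1 X2; Start → Start W X2.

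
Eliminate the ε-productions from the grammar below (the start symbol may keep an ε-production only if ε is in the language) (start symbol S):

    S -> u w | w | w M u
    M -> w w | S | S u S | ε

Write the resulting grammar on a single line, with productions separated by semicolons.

S -> u w | w | w M u | w u; M -> w w | S | S u S

Nullable nonterminals: {M}.
ε ∉ L(G), so no ε-production is kept.
Expand every rule over subsets of its nullable positions: S → w M u gives w M u | w u.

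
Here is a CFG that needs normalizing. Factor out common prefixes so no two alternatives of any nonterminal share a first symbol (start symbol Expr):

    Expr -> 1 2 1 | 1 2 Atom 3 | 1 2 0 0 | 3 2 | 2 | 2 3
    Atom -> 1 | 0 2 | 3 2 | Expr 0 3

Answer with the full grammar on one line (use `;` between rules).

Expr -> 3 2 | 1 2 Expr1 | 2 Expr2; Atom -> 1 | 0 2 | 3 2 | Expr 0 3; Expr1 -> 1 | Atom 3 | 0 0; Expr2 -> ε | 3

Expr has alternatives sharing prefix '1 2': factor to Expr → 1 2 Expr1 with Expr1 → 1 | Atom 3 | 0 0.
Expr has alternatives sharing prefix '2': factor to Expr → 2 Expr2 with Expr2 → ε | 3.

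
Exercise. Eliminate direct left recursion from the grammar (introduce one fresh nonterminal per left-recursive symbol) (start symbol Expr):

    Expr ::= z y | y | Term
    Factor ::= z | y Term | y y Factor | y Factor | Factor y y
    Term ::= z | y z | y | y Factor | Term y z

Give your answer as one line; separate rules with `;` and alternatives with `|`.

Expr ::= z y | y | Term; Factor ::= z Factor1 | y Term Factor1 | y y Factor Factor1 | y Factor Factor1; Term ::= z Term1 | y z Term1 | y Term1 | y Factor Term1; Factor1 ::= y y Factor1 | ε; Term1 ::= y z Term1 | ε

Factor, Term are directly left-recursive.
For Factor: α = {y y}, β = {z, y Term, y y Factor, y Factor}. Rewrite as Factor → β Factor1 and Factor1 → α Factor1 | ε.
For Term: α = {y z}, β = {z, y z, y, y Factor}. Rewrite as Term → β Term1 and Term1 → α Term1 | ε.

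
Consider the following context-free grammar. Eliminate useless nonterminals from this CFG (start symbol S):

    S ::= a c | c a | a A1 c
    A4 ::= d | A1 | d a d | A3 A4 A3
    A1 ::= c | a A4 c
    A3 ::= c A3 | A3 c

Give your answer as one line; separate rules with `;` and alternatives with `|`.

S ::= a c | c a | a A1 c; A4 ::= d | A1 | d a d; A1 ::= c | a A4 c

Generating nonterminals: {A1, A4, S}.
Reachable from S after that: {A1, A4, S}.
Removed useless symbols: {A3} and every production mentioning them.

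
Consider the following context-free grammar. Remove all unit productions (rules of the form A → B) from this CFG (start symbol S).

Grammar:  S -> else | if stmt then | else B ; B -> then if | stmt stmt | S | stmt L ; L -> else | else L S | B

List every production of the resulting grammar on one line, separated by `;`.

S -> else | if stmt then | else B; B -> then if | stmt stmt | stmt L | else | if stmt then | else B; L -> else | else L S | then if | stmt stmt | stmt L | if stmt then | else B

Unit pairs: B ⇒* {S}; L ⇒* {B, S}.
For each unit pair (A, B), copy every non-unit production of B to A, then drop all unit productions.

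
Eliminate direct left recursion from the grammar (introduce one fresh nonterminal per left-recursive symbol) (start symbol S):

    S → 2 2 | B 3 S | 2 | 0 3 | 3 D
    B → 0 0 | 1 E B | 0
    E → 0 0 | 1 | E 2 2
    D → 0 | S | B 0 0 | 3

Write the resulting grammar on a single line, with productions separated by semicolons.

E is directly left-recursive.
For E: α = {2 2}, β = {0 0, 1}. Rewrite as E → β E' and E' → α E' | ε.

S → 2 2 | B 3 S | 2 | 0 3 | 3 D; B → 0 0 | 1 E B | 0; E → 0 0 E' | 1 E'; D → 0 | S | B 0 0 | 3; E' → 2 2 E' | ε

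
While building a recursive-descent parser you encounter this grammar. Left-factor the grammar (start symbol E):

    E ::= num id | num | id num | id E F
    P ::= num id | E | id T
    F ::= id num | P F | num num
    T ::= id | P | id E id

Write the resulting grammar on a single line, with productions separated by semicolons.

E has alternatives sharing prefix 'num': factor to E → num E' with E' → id | ε.
E has alternatives sharing prefix 'id': factor to E → id E'' with E'' → num | E F.
T has alternatives sharing prefix 'id': factor to T → id T' with T' → ε | E id.

E ::= num E' | id E''; P ::= num id | E | id T; F ::= id num | P F | num num; T ::= P | id T'; E' ::= id | ε; E'' ::= num | E F; T' ::= ε | E id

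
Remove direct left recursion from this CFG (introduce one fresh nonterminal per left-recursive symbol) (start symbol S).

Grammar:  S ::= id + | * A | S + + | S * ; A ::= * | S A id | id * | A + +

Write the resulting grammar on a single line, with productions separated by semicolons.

S ::= id + S' | * A S'; A ::= * A' | S A id A' | id * A'; S' ::= + + S' | * S' | ε; A' ::= + + A' | ε

S, A are directly left-recursive.
For S: α = {+ +, *}, β = {id +, * A}. Rewrite as S → β S' and S' → α S' | ε.
For A: α = {+ +}, β = {*, S A id, id *}. Rewrite as A → β A' and A' → α A' | ε.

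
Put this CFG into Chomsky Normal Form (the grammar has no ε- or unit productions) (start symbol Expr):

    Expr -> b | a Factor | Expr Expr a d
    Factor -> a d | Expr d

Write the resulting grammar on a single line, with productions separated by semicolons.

Expr -> b | X1 Factor | Expr Y1; Factor -> X1 X2 | Expr X2; X1 -> a; X2 -> d; Y1 -> Expr Y2; Y2 -> X1 X2

Introduce a nonterminal for each terminal appearing in a rule of length ≥ 2: X1 → a, X2 → d.
Binarize each right-hand side of length ≥ 3 by chaining fresh nonterminals (Y1, Y2, …): affected rules were Expr → Expr Expr X1 X2.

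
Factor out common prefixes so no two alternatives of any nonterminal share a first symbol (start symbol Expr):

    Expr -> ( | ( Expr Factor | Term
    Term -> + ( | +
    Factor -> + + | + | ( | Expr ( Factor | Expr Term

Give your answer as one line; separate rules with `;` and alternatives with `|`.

Expr has alternatives sharing prefix '(': factor to Expr → ( Expr1 with Expr1 → ε | Expr Factor.
Term has alternatives sharing prefix '+': factor to Term → + Term1 with Term1 → ( | ε.
Factor has alternatives sharing prefix '+': factor to Factor → + Factor1 with Factor1 → + | ε.
Factor has alternatives sharing prefix 'Expr': factor to Factor → Expr Factor2 with Factor2 → ( Factor | Term.

Expr -> Term | ( Expr1; Term -> + Term1; Factor -> ( | + Factor1 | Expr Factor2; Expr1 -> epsilon | Expr Factor; Term1 -> ( | epsilon; Factor1 -> + | epsilon; Factor2 -> ( Factor | Term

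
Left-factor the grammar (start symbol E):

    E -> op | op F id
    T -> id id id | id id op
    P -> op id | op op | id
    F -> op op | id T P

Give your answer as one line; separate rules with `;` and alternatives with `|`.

E -> op E'; T -> id id T'; P -> id | op P'; F -> op op | id T P; E' -> ε | F id; T' -> id | op; P' -> id | op

E has alternatives sharing prefix 'op': factor to E → op E' with E' → ε | F id.
T has alternatives sharing prefix 'id id': factor to T → id id T' with T' → id | op.
P has alternatives sharing prefix 'op': factor to P → op P' with P' → id | op.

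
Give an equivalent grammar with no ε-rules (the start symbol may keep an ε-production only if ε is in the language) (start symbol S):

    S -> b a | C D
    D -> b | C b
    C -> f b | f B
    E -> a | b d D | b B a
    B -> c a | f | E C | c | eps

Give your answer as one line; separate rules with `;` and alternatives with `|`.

S -> b a | C D; D -> b | C b; C -> f b | f B | f; E -> a | b d D | b B a | b a; B -> c a | f | E C | c

The nullable symbols are {B}.
ε ∉ L(G), so no ε-production is kept.
For each production, add variants omitting each subset of nullable occurrences: C → f B gives f B | f. E → b B a gives b B a | b a.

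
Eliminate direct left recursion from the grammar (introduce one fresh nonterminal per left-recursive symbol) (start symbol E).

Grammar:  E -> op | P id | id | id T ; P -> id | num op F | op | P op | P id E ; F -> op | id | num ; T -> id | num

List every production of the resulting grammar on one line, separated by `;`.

E -> op | P id | id | id T; P -> id P' | num op F P' | op P'; F -> op | id | num; T -> id | num; P' -> op P' | id E P' | ε

P is directly left-recursive.
For P: α = {op, id E}, β = {id, num op F, op}. Rewrite as P → β P' and P' → α P' | ε.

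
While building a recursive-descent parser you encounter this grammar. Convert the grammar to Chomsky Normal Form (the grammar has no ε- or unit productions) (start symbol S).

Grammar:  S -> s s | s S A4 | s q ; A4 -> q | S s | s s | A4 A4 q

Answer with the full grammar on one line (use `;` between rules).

Introduce a nonterminal for each terminal appearing in a rule of length ≥ 2: X1 → s, X2 → q.
Binarize each right-hand side of length ≥ 3 by chaining fresh nonterminals (Y1, Y2, …): affected rules were S → X1 S A4; A4 → A4 A4 X2.

S -> X1 X1 | X1 Y1 | X1 X2; A4 -> q | S X1 | X1 X1 | A4 Y2; X1 -> s; X2 -> q; Y1 -> S A4; Y2 -> A4 X2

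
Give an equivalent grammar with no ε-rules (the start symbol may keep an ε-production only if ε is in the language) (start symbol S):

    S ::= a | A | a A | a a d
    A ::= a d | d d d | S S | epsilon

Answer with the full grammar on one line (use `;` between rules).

The nullable symbols are {A, S}.
ε ∈ L(G) since S is nullable, so keep S → ε.
Add the nullable-subset variants: A → S S gives S S | S.

S ::= a | A | a A | a a d | ε; A ::= a d | d d d | S S | S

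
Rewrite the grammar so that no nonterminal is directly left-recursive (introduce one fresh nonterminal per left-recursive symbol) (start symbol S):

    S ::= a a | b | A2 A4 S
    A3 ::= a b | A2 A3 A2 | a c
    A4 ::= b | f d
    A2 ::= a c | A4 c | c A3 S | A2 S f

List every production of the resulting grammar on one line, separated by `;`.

Left recursion appears on A2.
For A2: α = {S f}, β = {a c, A4 c, c A3 S}. Rewrite as A2 → β A2' and A2' → α A2' | ε.

S ::= a a | b | A2 A4 S; A3 ::= a b | A2 A3 A2 | a c; A4 ::= b | f d; A2 ::= a c A2' | A4 c A2' | c A3 S A2'; A2' ::= S f A2' | ε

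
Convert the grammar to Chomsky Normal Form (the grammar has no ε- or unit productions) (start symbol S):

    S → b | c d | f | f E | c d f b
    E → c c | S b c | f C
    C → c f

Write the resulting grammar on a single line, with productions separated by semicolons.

Introduce a nonterminal for each terminal appearing in a rule of length ≥ 2: X1 → c, X2 → d, X3 → f, X4 → b.
Binarize each right-hand side of length ≥ 3 by chaining fresh nonterminals (Y1, Y2, …): affected rules were S → X1 X2 X3 X4; E → S X4 X1.

S → b | X1 X2 | f | X3 E | X1 Y1; E → X1 X1 | S Y3 | X3 C; C → X1 X3; X1 → c; X2 → d; X3 → f; X4 → b; Y1 → X2 Y2; Y2 → X3 X4; Y3 → X4 X1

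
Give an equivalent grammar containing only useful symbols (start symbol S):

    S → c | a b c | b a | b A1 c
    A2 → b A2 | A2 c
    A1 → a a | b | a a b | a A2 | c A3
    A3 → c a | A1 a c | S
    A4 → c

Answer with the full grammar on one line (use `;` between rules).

Generating nonterminals: {A1, A3, A4, S}.
Reachable from S after that: {A1, A3, S}.
Removed useless symbols: {A2, A4} and every production mentioning them.

S → c | a b c | b a | b A1 c; A1 → a a | b | a a b | c A3; A3 → c a | A1 a c | S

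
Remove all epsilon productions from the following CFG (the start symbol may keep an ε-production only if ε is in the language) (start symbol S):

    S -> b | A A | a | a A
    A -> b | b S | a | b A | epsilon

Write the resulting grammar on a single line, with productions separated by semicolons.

Nullable set = {A, S}.
ε ∈ L(G) since S is nullable, so keep S → ε.
Expand every rule over subsets of its nullable positions: S → A A gives A A | A.

S -> b | A A | A | a | a A | ε; A -> b | b S | a | b A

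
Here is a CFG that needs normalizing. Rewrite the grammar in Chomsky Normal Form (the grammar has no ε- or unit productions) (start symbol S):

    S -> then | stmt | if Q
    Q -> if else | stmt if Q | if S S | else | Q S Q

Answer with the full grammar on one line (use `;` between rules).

S -> then | stmt | X1 Q; Q -> X1 X2 | X3 Y1 | X1 Y2 | else | Q Y3; X1 -> if; X2 -> else; X3 -> stmt; Y1 -> X1 Q; Y2 -> S S; Y3 -> S Q

Introduce a nonterminal for each terminal appearing in a rule of length ≥ 2: X1 → if, X2 → else, X3 → stmt.
Binarize each right-hand side of length ≥ 3 by chaining fresh nonterminals (Y1, Y2, …): affected rules were Q → X3 X1 Q; Q → X1 S S; Q → Q S Q.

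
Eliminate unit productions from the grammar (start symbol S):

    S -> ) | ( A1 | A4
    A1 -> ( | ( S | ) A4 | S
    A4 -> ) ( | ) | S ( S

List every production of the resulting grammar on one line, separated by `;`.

Unit pairs: A1 ⇒* {A4, S}; S ⇒* {A4}.
For each unit pair (A, B), copy every non-unit production of B to A, then drop all unit productions.

S -> ) ( | ) | S ( S | ( A1; A1 -> ) ( | ) | S ( S | ( | ( S | ) A4 | ( A1; A4 -> ) ( | ) | S ( S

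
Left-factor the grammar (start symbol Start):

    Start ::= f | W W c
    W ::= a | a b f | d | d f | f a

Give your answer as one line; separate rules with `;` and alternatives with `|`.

W has alternatives sharing prefix 'a': factor to W → a W1 with W1 → ε | b f.
W has alternatives sharing prefix 'd': factor to W → d W2 with W2 → ε | f.

Start ::= f | W W c; W ::= f a | a W1 | d W2; W1 ::= ε | b f; W2 ::= ε | f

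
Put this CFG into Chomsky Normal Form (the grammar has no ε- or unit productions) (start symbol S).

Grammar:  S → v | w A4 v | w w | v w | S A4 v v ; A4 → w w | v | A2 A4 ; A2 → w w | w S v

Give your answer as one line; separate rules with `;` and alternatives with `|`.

S → v | X1 Y1 | X1 X1 | X2 X1 | S Y2; A4 → X1 X1 | v | A2 A4; A2 → X1 X1 | X1 Y4; X1 → w; X2 → v; Y1 → A4 X2; Y2 → A4 Y3; Y3 → X2 X2; Y4 → S X2

Introduce a nonterminal for each terminal appearing in a rule of length ≥ 2: X1 → w, X2 → v.
Binarize each right-hand side of length ≥ 3 by chaining fresh nonterminals (Y1, Y2, …): affected rules were S → X1 A4 X2; S → S A4 X2 X2; A2 → X1 S X2.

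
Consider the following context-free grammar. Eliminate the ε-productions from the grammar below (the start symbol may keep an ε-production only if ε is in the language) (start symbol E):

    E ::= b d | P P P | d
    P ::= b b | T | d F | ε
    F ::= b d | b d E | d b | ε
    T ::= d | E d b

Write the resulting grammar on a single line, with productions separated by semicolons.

E ::= b d | P P P | P P | P | d | ε; P ::= b b | T | d F | d; F ::= b d | b d E | d b; T ::= d | E d b | d b

The nullable symbols are {E, F, P}.
ε ∈ L(G) since E is nullable, so keep E → ε.
For each production, add variants omitting each subset of nullable occurrences: E → P P P gives P P P | P P | P. P → d F gives d F | d. T → E d b gives E d b | d b.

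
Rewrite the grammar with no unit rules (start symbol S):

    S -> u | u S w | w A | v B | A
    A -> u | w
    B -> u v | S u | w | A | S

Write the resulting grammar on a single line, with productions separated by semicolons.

Unit pairs: B ⇒* {A, S}; S ⇒* {A}.
For every A with A ⇒* B via unit rules, add B's non-unit alternatives to A; then delete every rule of the form X → Y.

S -> u | u S w | w A | v B | w; A -> u | w; B -> u v | S u | w | u | u S w | w A | v B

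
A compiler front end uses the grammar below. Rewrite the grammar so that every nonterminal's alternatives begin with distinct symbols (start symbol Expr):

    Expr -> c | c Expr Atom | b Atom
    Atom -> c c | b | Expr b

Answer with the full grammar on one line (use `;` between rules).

Expr has alternatives sharing prefix 'c': factor to Expr → c Expr1 with Expr1 → ε | Expr Atom.

Expr -> b Atom | c Expr1; Atom -> c c | b | Expr b; Expr1 -> ε | Expr Atom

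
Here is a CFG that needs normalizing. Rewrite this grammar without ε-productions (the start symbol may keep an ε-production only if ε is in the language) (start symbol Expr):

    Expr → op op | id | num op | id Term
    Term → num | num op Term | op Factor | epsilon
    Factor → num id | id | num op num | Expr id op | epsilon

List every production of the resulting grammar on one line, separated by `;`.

Nullable nonterminals: {Factor, Term}.
ε ∉ L(G), so no ε-production is kept.
Add the nullable-subset variants: Term → num op Term gives num op Term | num op. Term → op Factor gives op Factor | op.

Expr → op op | id | num op | id Term; Term → num | num op Term | num op | op Factor | op; Factor → num id | id | num op num | Expr id op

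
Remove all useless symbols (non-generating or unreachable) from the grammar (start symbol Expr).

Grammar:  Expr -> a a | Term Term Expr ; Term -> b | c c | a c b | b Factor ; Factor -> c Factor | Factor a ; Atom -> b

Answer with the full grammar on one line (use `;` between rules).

Expr -> a a | Term Term Expr; Term -> b | c c | a c b

Generating nonterminals: {Atom, Expr, Term}.
Reachable from Expr after that: {Expr, Term}.
Removed useless symbols: {Atom, Factor} and every production mentioning them.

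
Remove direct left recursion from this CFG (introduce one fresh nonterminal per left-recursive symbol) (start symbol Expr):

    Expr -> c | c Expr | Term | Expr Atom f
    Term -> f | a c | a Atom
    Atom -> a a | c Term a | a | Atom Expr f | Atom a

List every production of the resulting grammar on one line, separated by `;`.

Expr -> c Expr1 | c Expr Expr1 | Term Expr1; Term -> f | a c | a Atom; Atom -> a a Atom1 | c Term a Atom1 | a Atom1; Expr1 -> Atom f Expr1 | eps; Atom1 -> Expr f Atom1 | a Atom1 | eps

Expr, Atom are directly left-recursive.
For Expr: α = {Atom f}, β = {c, c Expr, Term}. Rewrite as Expr → β Expr1 and Expr1 → α Expr1 | ε.
For Atom: α = {Expr f, a}, β = {a a, c Term a, a}. Rewrite as Atom → β Atom1 and Atom1 → α Atom1 | ε.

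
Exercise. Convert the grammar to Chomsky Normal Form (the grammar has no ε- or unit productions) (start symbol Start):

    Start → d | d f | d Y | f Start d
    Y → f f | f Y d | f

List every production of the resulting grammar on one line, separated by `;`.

Introduce a nonterminal for each terminal appearing in a rule of length ≥ 2: X1 → d, X2 → f.
Binarize each right-hand side of length ≥ 3 by chaining fresh nonterminals (Y1, Y2, …): affected rules were Start → X2 Start X1; Y → X2 Y X1.

Start → d | X1 X2 | X1 Y | X2 Y1; Y → X2 X2 | X2 Y2 | f; X1 → d; X2 → f; Y1 → Start X1; Y2 → Y X1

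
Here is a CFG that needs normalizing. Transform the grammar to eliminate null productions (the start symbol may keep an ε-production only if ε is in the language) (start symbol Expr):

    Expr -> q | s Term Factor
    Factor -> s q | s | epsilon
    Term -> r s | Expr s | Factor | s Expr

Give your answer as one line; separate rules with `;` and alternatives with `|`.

Expr -> q | s Term Factor | s Term | s Factor | s; Factor -> s q | s; Term -> r s | Expr s | Factor | s Expr

Nullable nonterminals: {Factor, Term}.
ε ∉ L(G), so no ε-production is kept.
For each production, add variants omitting each subset of nullable occurrences: Expr → s Term Factor gives s Term Factor | s Term | s Factor | s.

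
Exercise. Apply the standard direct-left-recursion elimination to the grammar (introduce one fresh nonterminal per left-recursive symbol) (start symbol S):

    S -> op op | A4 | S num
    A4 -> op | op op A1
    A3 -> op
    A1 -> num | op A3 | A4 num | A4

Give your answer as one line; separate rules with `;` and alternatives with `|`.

Directly left-recursive nonterminal: S.
For S: α = {num}, β = {op op, A4}. Rewrite as S → β S' and S' → α S' | ε.

S -> op op S' | A4 S'; A4 -> op | op op A1; A3 -> op; A1 -> num | op A3 | A4 num | A4; S' -> num S' | ε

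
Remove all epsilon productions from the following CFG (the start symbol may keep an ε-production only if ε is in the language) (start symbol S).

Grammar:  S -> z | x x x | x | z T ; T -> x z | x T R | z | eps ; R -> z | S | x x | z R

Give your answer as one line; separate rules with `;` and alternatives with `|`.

S -> z | x x x | x | z T; T -> x z | x T R | x R | z; R -> z | S | x x | z R

Nullable nonterminals: {T}.
ε ∉ L(G), so no ε-production is kept.
For each production, add variants omitting each subset of nullable occurrences: T → x T R gives x T R | x R.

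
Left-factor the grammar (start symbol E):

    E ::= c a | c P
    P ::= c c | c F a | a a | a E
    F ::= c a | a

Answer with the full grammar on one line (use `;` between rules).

E ::= c E'; P ::= c P' | a P''; F ::= c a | a; E' ::= a | P; P' ::= c | F a; P'' ::= a | E

E has alternatives sharing prefix 'c': factor to E → c E' with E' → a | P.
P has alternatives sharing prefix 'c': factor to P → c P' with P' → c | F a.
P has alternatives sharing prefix 'a': factor to P → a P'' with P'' → a | E.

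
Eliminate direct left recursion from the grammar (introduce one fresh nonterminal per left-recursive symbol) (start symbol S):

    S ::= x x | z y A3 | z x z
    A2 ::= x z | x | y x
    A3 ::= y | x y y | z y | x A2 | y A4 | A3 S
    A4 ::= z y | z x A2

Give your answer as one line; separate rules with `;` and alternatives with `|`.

S ::= x x | z y A3 | z x z; A2 ::= x z | x | y x; A3 ::= y A3' | x y y A3' | z y A3' | x A2 A3' | y A4 A3'; A4 ::= z y | z x A2; A3' ::= S A3' | ε

A3 is directly left-recursive.
For A3: α = {S}, β = {y, x y y, z y, x A2, y A4}. Rewrite as A3 → β A3' and A3' → α A3' | ε.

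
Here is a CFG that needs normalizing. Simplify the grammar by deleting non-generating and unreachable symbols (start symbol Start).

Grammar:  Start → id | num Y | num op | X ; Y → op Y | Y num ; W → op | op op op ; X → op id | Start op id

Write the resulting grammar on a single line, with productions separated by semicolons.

Start → id | num op | X; X → op id | Start op id

Generating nonterminals: {Start, W, X}.
Reachable from Start after that: {Start, X}.
Removed useless symbols: {W, Y} and every production mentioning them.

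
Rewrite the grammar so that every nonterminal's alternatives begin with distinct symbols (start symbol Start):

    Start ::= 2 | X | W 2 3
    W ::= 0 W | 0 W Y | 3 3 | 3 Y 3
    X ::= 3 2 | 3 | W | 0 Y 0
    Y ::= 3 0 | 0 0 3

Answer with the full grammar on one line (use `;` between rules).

W has alternatives sharing prefix '0 W': factor to W → 0 W W1 with W1 → ε | Y.
W has alternatives sharing prefix '3': factor to W → 3 W2 with W2 → 3 | Y 3.
X has alternatives sharing prefix '3': factor to X → 3 X1 with X1 → 2 | ε.

Start ::= 2 | X | W 2 3; W ::= 0 W W1 | 3 W2; X ::= W | 0 Y 0 | 3 X1; Y ::= 3 0 | 0 0 3; W1 ::= ε | Y; W2 ::= 3 | Y 3; X1 ::= 2 | ε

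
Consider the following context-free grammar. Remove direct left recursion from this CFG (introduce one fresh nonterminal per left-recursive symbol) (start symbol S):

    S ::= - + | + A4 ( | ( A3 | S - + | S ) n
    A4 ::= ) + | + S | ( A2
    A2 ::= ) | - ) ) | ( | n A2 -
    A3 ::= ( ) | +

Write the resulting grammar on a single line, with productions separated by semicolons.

S ::= - + S' | + A4 ( S' | ( A3 S'; A4 ::= ) + | + S | ( A2; A2 ::= ) | - ) ) | ( | n A2 -; A3 ::= ( ) | +; S' ::= - + S' | ) n S' | ε

Left recursion appears on S.
For S: α = {- +, ) n}, β = {- +, + A4 (, ( A3}. Rewrite as S → β S' and S' → α S' | ε.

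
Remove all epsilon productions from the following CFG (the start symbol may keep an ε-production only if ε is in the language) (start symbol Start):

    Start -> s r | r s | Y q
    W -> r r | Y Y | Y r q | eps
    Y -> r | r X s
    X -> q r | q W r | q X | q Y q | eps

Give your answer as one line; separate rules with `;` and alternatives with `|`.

Nullable set = {W, X}.
ε ∉ L(G), so no ε-production is kept.
Add the nullable-subset variants: Y → r X s gives r X s | r s. X → q X gives q X | q.

Start -> s r | r s | Y q; W -> r r | Y Y | Y r q; Y -> r | r X s | r s; X -> q r | q W r | q X | q | q Y q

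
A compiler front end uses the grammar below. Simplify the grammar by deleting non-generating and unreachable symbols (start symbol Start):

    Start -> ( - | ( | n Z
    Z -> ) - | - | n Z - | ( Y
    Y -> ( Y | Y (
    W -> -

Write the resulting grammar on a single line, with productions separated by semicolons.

Start -> ( - | ( | n Z; Z -> ) - | - | n Z -

Generating nonterminals: {Start, W, Z}.
Reachable from Start after that: {Start, Z}.
Removed useless symbols: {W, Y} and every production mentioning them.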